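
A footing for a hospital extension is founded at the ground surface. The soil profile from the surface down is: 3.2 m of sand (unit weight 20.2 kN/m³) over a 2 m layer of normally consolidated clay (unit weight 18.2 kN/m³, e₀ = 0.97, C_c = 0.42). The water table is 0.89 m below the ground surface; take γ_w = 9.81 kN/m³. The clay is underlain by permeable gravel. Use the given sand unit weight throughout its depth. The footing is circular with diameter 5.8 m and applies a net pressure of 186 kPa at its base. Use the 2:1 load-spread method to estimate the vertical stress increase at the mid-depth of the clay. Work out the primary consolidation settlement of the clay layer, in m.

S_c ≈ 0.15 m

Mid-depth of clay below the ground surface: z = 3.2 + 2/2 = 4.2 m.
Total vertical stress at mid-clay: σ_v = 20.2×3.2 + 18.2×1 = 82.84 kPa.
Pore pressure: u = 9.81×(4.2 − 0.89) = 32.471 kPa.
Initial effective stress: σ'_0 = σ_v − u = 82.84 − 32.471 = 50.369 kPa.
Stress increase at mid-clay by the 2:1 spreading method:
Δσ ≈ qD²/(D+z)² = 186×5.8²/(5.8+4.2)² = 62.57 kPa
Final effective stress: σ'_f = σ'_0 + Δσ = 50.369 + 62.57 = 112.94 kPa.
Normally consolidated clay, so the full stress increment lies on the virgin compression line:
S_c = C_c·H/(1+e₀)·log₁₀(σ'_f/σ'_0) = 0.42×2/(1+0.97)×log₁₀(112.94/50.369)
    = 0.4264 × 0.35068 = 0.1495 m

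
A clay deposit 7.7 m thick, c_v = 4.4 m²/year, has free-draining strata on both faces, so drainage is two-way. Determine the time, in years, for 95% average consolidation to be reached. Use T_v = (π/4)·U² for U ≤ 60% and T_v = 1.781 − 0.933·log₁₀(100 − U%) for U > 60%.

Drainage path length: H_d = H/2 = 3.85 m (double drainage).
U > 60%: T_v = 1.781 − 0.933·log₁₀(100 − 95) = 1.1289.
t = T_v·H_d²/c_v = 1.1289×3.85²/4.4 = 3.803 years.

t ≈ 3.8 years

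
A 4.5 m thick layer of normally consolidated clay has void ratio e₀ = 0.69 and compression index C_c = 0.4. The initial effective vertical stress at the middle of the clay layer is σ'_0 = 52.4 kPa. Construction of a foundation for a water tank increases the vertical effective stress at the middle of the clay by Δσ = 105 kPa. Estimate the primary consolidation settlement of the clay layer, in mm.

Final effective stress: σ'_f = σ'_0 + Δσ = 52.4 + 105 = 157.4 kPa.
Normally consolidated clay, so the full stress increment lies on the virgin compression line:
S_c = C_c·H/(1+e₀)·log₁₀(σ'_f/σ'_0) = 0.4×4.5/(1+0.69)×log₁₀(157.4/52.4)
    = 1.0651 × 0.47767 = 0.5088 m

S_c ≈ 509 mm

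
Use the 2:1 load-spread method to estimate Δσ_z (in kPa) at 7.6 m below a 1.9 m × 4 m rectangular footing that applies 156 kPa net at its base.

Δσ_z ≈ 10.8 kPa

By the 2:1 method the load spreads at 1 horizontal : 2 vertical, so at depth z the loaded area has grown by z in each plan dimension:
Δσ = qBL/((B+z)(L+z)) = 156×1.9×4/((1.9+7.6)(4+7.6)) = 10.759 kPa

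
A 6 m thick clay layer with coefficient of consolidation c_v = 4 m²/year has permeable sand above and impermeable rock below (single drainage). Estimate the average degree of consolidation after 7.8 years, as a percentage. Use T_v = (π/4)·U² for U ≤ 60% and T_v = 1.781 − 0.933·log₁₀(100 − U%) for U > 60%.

Drainage path length: H_d = H = 6 m (single drainage).
T_v = c_v·t/H_d² = 4×7.8/6² = 0.86667.
T_v = 0.86667 corresponds to the U > 60% branch:
U = 1 − 10^((1.781 − T_v)/0.933)/100 = 0.9045

U ≈ 90.5 %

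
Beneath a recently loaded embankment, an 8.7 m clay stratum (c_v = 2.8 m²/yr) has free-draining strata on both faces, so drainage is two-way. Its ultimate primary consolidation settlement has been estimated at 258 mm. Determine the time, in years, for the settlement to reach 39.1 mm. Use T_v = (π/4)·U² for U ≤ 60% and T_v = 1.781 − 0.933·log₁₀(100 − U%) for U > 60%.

Drainage path length: H_d = H/2 = 4.35 m (double drainage).
U = S(t)/S_ult = 39.1/258 = 0.1516.
U ≤ 60%: T_v = (π/4)·U² = (π/4)×0.15155² = 0.018039.
t = T_v·H_d²/c_v = 0.018039×4.35²/2.8 = 0.1219 years.

t ≈ 0.122 years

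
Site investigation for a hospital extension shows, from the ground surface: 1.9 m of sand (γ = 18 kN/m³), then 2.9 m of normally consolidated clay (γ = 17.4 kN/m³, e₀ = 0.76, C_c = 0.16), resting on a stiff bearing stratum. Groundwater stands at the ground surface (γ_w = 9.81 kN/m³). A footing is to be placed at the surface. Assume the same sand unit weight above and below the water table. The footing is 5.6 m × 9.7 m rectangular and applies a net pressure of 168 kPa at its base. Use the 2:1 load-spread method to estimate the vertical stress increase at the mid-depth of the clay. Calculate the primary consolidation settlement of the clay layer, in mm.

Mid-depth of clay below the ground surface: z = 1.9 + 2.9/2 = 3.35 m.
Total vertical stress at mid-clay: σ_v = 18×1.9 + 17.4×1.45 = 59.43 kPa.
Pore pressure: u = 9.81×(3.35 − 0) = 32.864 kPa.
Initial effective stress: σ'_0 = σ_v − u = 59.43 − 32.864 = 26.566 kPa.
Stress increase at mid-clay by the 2:1 spreading method:
Δσ = qBL/((B+z)(L+z)) = 168×5.6×9.7/((5.6+3.35)(9.7+3.35)) = 78.133 kPa
Final effective stress: σ'_f = σ'_0 + Δσ = 26.566 + 78.133 = 104.7 kPa.
Normally consolidated clay, so the full stress increment lies on the virgin compression line:
S_c = C_c·H/(1+e₀)·log₁₀(σ'_f/σ'_0) = 0.16×2.9/(1+0.76)×log₁₀(104.7/26.566)
    = 0.26364 × 0.59562 = 0.157 m

S_c ≈ 157 mm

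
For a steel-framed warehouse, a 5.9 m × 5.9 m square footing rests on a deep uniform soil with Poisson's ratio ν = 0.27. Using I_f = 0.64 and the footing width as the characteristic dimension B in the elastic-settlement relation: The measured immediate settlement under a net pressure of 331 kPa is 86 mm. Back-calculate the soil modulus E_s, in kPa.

S_e = q·B·(1−ν²)/E_s · I_f  ⇒  E_s = q·B·(1−ν²)·I_f / S_e.
E_s = 331 × 5.9 × 0.9271 × 0.64 / 0.086 = 13470 kPa

E_s ≈ 13500 kPa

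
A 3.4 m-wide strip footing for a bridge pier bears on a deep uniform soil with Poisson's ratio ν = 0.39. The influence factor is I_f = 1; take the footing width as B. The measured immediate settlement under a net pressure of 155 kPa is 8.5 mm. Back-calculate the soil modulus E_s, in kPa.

S_e = q·B·(1−ν²)/E_s · I_f  ⇒  E_s = q·B·(1−ν²)·I_f / S_e.
E_s = 155 × 3.4 × 0.8479 × 1 / 0.0085 = 52570 kPa

E_s ≈ 52600 kPa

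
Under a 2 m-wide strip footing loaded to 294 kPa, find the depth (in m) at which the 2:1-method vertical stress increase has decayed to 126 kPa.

2:1 spreading — at depth z the loaded area has grown by z in each plan dimension:
qB/(B+z) = Δσ_z ⇒ z = qB/Δσ_z − B = 294×2/126 − 2 = 2.667 m

z ≈ 2.67 m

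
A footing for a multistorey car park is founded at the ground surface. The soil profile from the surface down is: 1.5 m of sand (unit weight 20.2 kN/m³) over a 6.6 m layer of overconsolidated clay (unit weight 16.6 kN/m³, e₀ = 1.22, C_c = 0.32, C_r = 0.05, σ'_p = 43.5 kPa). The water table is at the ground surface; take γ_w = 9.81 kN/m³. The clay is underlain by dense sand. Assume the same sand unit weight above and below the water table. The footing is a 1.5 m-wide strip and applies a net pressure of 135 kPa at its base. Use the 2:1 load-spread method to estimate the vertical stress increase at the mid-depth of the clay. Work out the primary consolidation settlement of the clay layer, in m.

S_c ≈ 0.206 m

Mid-depth of clay below the ground surface: z = 1.5 + 6.6/2 = 4.8 m.
Total vertical stress at mid-clay: σ_v = 20.2×1.5 + 16.6×3.3 = 85.08 kPa.
Pore pressure: u = 9.81×(4.8 − 0) = 47.088 kPa.
Initial effective stress: σ'_0 = σ_v − u = 85.08 − 47.088 = 37.992 kPa.
Stress increase at mid-clay by the 2:1 spreading method:
Δσ = qB/(B+z) = 135×1.5/(1.5+4.8) = 32.143 kPa
Final effective stress: σ'_f = 37.992 + 32.143 = 70.135 kPa.
σ'_f = 70.135 > σ'_p = 43.5 kPa, so the stress path crosses the preconsolidation pressure — recompression up to σ'_p, then virgin compression beyond:
S_c = H/(1+e₀)·[C_r·log₁₀(σ'_p/σ'_0) + C_c·log₁₀(σ'_f/σ'_p)]
    = 6.6/2.22 × [0.05×log₁₀(43.5/37.992) + 0.32×log₁₀(70.135/43.5)]
    = 2.973 × [0.0029399 + 0.066383] = 0.2061 m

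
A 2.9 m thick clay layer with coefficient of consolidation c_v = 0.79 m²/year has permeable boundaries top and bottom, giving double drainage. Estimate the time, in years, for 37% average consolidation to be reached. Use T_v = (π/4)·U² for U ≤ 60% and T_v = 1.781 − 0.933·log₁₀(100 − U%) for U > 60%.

t ≈ 0.286 years

Drainage path length: H_d = H/2 = 1.45 m (double drainage).
U ≤ 60%: T_v = (π/4)·U² = (π/4)×0.37² = 0.10752.
t = T_v·H_d²/c_v = 0.10752×1.45²/0.79 = 0.2862 years.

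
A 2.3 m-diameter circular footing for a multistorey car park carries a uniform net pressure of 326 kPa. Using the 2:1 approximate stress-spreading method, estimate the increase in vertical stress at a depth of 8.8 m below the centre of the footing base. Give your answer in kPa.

Δσ_z ≈ 14 kPa

By the 2:1 method the load spreads at 1 horizontal : 2 vertical, so at depth z the loaded area has grown by z in each plan dimension:
Δσ ≈ qD²/(D+z)² = 326×2.3²/(2.3+8.8)² = 13.997 kPa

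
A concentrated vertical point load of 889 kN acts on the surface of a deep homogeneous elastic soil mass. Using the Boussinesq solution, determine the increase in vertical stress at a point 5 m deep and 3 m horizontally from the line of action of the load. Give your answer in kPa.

Δσ_z ≈ 7.87 kPa

Boussinesq vertical stress below a point load on an elastic half-space:
Δσ_z = 3P/(2πz²) · [1 + (r/z)²]^(−5/2)
r/z = 3/5 = 0.6; [1+(r/z)²]^(−5/2) = 0.46361.
Δσ_z = 3×889/(2π×5²) × 0.46361 = 16.979 × 0.46361 = 7.872 kPa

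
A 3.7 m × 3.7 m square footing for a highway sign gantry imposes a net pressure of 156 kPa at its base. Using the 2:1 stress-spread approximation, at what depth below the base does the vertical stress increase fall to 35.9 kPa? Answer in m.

2:1 spreading — at depth z the loaded area has grown by z in each plan dimension:
qB²/(B+z)² = Δσ_z ⇒ z = B(√(q/Δσ_z) − 1) = 3.7×(√(156/35.9) − 1) = 4.013 m

z ≈ 4.01 m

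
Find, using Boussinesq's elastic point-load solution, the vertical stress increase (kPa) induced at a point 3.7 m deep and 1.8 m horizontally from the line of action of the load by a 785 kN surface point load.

Δσ_z ≈ 16.1 kPa

Boussinesq vertical stress below a point load on an elastic half-space:
Δσ_z = 3P/(2πz²) · [1 + (r/z)²]^(−5/2)
r/z = 1.8/3.7 = 0.48649; [1+(r/z)²]^(−5/2) = 0.58798.
Δσ_z = 3×785/(2π×3.7²) × 0.58798 = 27.378 × 0.58798 = 16.1 kPa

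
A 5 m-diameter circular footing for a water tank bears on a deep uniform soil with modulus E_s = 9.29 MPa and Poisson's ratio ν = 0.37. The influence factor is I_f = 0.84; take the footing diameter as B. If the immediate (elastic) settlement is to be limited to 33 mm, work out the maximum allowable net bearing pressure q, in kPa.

E_s = 9.29 MPa = 9290 kPa.
S_e = q·B·(1−ν²)/E_s · I_f  ⇒  q = S_e·E_s / (B·(1−ν²)·I_f).
q = 0.033 × 9290 / (5 × 0.8631 × 0.84) = 84.57 kPa

q ≈ 84.6 kPa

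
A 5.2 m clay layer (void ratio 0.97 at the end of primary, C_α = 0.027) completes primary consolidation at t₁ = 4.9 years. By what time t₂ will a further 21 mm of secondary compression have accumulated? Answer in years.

S_s = C_α·H/(1+e_p)·log₁₀(t₂/t₁) ⇒ log₁₀(t₂/t₁) = S_s·(1+e_p)/(C_α·H).
log₁₀(t₂/t₁) = 0.021 × (1+0.97) / (0.027×5.2) = 0.2947
t₂ = t₁ × 10^0.2947 = 4.9 × 1.971 = 9.657 years

t₂ ≈ 9.66 years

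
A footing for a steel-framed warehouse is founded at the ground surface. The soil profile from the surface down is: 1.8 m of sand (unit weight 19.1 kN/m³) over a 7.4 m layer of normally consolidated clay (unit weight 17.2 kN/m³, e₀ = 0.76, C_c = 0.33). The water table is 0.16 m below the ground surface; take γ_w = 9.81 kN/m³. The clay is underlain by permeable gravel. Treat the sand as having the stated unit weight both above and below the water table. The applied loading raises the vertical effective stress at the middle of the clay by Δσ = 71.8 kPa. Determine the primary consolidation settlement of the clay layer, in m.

S_c ≈ 0.57 m

Mid-depth of clay below the ground surface: z = 1.8 + 7.4/2 = 5.5 m.
Total vertical stress at mid-clay: σ_v = 19.1×1.8 + 17.2×3.7 = 98.02 kPa.
Pore pressure: u = 9.81×(5.5 − 0.16) = 52.385 kPa.
Initial effective stress: σ'_0 = σ_v − u = 98.02 − 52.385 = 45.635 kPa.
Final effective stress: σ'_f = σ'_0 + Δσ = 45.635 + 71.8 = 117.44 kPa.
Normally consolidated clay, so the full stress increment lies on the virgin compression line:
S_c = C_c·H/(1+e₀)·log₁₀(σ'_f/σ'_0) = 0.33×7.4/(1+0.76)×log₁₀(117.44/45.635)
    = 1.3875 × 0.41052 = 0.5696 m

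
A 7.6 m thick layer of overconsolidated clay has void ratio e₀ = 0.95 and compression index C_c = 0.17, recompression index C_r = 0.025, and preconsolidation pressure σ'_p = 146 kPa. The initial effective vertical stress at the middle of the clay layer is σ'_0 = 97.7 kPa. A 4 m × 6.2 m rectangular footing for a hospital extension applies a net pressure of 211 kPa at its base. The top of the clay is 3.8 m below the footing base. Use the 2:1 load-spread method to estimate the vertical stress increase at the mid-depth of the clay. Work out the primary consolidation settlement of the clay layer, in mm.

S_c ≈ 12.2 mm

Mid-depth of clay below the footing base: z = 3.8 + 7.6/2 = 7.6 m.
Stress increase at mid-clay by the 2:1 spreading method:
Δσ = qBL/((B+z)(L+z)) = 211×4×6.2/((4+7.6)(6.2+7.6)) = 32.689 kPa
Final effective stress: σ'_f = 97.7 + 32.689 = 130.39 kPa.
σ'_f = 130.39 ≤ σ'_p = 146 kPa, so the clay remains overconsolidated and only the recompression index applies:
S_c = C_r·H/(1+e₀)·log₁₀(σ'_f/σ'_0) = 0.025×7.6/1.95×log₁₀(130.39/97.7)
    = 0.097435 × 0.12535 = 0.01221 m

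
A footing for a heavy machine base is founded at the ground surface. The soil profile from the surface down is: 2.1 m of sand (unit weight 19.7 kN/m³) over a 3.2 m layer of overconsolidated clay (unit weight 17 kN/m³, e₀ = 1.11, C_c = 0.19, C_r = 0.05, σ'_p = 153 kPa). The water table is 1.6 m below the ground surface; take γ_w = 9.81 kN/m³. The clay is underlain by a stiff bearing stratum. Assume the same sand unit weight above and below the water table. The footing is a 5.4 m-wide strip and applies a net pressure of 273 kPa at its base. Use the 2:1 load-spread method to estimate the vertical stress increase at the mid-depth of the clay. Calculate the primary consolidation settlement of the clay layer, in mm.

S_c ≈ 77.8 mm

Mid-depth of clay below the ground surface: z = 2.1 + 3.2/2 = 3.7 m.
Total vertical stress at mid-clay: σ_v = 19.7×2.1 + 17×1.6 = 68.57 kPa.
Pore pressure: u = 9.81×(3.7 − 1.6) = 20.601 kPa.
Initial effective stress: σ'_0 = σ_v − u = 68.57 − 20.601 = 47.969 kPa.
Stress increase at mid-clay by the 2:1 spreading method:
Δσ = qB/(B+z) = 273×5.4/(5.4+3.7) = 162 kPa
Final effective stress: σ'_f = 47.969 + 162 = 209.97 kPa.
σ'_f = 209.97 > σ'_p = 153 kPa, so the stress path crosses the preconsolidation pressure — recompression up to σ'_p, then virgin compression beyond:
S_c = H/(1+e₀)·[C_r·log₁₀(σ'_p/σ'_0) + C_c·log₁₀(σ'_f/σ'_p)]
    = 3.2/2.11 × [0.05×log₁₀(153/47.969) + 0.19×log₁₀(209.97/153)]
    = 1.5166 × [0.025187 + 0.026119] = 0.07781 m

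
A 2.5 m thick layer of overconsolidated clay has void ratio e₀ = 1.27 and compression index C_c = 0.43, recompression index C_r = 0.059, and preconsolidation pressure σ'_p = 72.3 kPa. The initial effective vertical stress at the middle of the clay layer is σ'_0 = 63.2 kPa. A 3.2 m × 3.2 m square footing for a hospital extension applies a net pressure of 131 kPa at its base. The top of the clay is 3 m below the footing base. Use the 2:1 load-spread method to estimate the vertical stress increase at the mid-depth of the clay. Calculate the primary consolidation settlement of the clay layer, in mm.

Mid-depth of clay below the footing base: z = 3 + 2.5/2 = 4.25 m.
Stress increase at mid-clay by the 2:1 spreading method:
Δσ = qBL/((B+z)(L+z)) = 131×3.2×3.2/((3.2+4.25)(3.2+4.25)) = 24.169 kPa
Final effective stress: σ'_f = 63.2 + 24.169 = 87.369 kPa.
σ'_f = 87.369 > σ'_p = 72.3 kPa, so the stress path crosses the preconsolidation pressure — recompression up to σ'_p, then virgin compression beyond:
S_c = H/(1+e₀)·[C_r·log₁₀(σ'_p/σ'_0) + C_c·log₁₀(σ'_f/σ'_p)]
    = 2.5/2.27 × [0.059×log₁₀(72.3/63.2) + 0.43×log₁₀(87.369/72.3)]
    = 1.1013 × [0.0034469 + 0.035354] = 0.04273 m

S_c ≈ 42.7 mm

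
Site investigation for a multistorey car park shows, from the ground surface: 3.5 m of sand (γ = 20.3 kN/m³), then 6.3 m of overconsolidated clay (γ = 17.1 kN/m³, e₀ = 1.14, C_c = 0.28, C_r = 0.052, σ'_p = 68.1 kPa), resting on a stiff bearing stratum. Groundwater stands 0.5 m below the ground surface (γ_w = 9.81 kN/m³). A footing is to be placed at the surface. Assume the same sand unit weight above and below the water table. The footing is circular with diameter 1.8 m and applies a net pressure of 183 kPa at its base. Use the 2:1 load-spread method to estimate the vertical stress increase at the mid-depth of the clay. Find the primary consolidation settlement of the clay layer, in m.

Mid-depth of clay below the ground surface: z = 3.5 + 6.3/2 = 6.65 m.
Total vertical stress at mid-clay: σ_v = 20.3×3.5 + 17.1×3.15 = 124.91 kPa.
Pore pressure: u = 9.81×(6.65 − 0.5) = 60.332 kPa.
Initial effective stress: σ'_0 = σ_v − u = 124.91 − 60.332 = 64.578 kPa.
Stress increase at mid-clay by the 2:1 spreading method:
Δσ ≈ qD²/(D+z)² = 183×1.8²/(1.8+6.65)² = 8.3039 kPa
Final effective stress: σ'_f = 64.578 + 8.3039 = 72.882 kPa.
σ'_f = 72.882 > σ'_p = 68.1 kPa, so the stress path crosses the preconsolidation pressure — recompression up to σ'_p, then virgin compression beyond:
S_c = H/(1+e₀)·[C_r·log₁₀(σ'_p/σ'_0) + C_c·log₁₀(σ'_f/σ'_p)]
    = 6.3/2.14 × [0.052×log₁₀(68.1/64.578) + 0.28×log₁₀(72.882/68.1)]
    = 2.9439 × [0.0011993 + 0.0082525] = 0.02783 m

S_c ≈ 0.0278 m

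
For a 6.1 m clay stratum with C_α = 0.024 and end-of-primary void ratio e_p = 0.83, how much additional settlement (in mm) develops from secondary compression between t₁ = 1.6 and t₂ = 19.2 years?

S_s ≈ 86.3 mm

Secondary compression: S_s = C_α·H/(1+e_p)·log₁₀(t₂/t₁)
S_s = 0.024×6.1/(1+0.83)×log₁₀(19.2/1.6)
    = 0.08 × 1.079 = 0.08633 m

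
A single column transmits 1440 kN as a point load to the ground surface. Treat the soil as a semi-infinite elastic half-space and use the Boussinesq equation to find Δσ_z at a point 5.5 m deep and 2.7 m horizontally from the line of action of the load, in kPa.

Boussinesq vertical stress below a point load on an elastic half-space:
Δσ_z = 3P/(2πz²) · [1 + (r/z)²]^(−5/2)
r/z = 2.7/5.5 = 0.49091; [1+(r/z)²]^(−5/2) = 0.58288.
Δσ_z = 3×1440/(2π×5.5²) × 0.58288 = 22.729 × 0.58288 = 13.25 kPa

Δσ_z ≈ 13.2 kPa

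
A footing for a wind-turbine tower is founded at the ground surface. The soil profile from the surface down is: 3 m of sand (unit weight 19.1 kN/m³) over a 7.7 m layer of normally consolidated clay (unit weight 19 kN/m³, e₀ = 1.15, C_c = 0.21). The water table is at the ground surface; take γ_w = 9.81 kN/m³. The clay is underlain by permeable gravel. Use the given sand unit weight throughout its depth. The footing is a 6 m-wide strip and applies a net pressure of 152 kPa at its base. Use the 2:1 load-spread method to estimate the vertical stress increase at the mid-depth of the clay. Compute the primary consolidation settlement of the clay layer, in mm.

Mid-depth of clay below the ground surface: z = 3 + 7.7/2 = 6.85 m.
Total vertical stress at mid-clay: σ_v = 19.1×3 + 19×3.85 = 130.45 kPa.
Pore pressure: u = 9.81×(6.85 − 0) = 67.198 kPa.
Initial effective stress: σ'_0 = σ_v − u = 130.45 − 67.198 = 63.252 kPa.
Stress increase at mid-clay by the 2:1 spreading method:
Δσ = qB/(B+z) = 152×6/(6+6.85) = 70.973 kPa
Final effective stress: σ'_f = σ'_0 + Δσ = 63.252 + 70.973 = 134.22 kPa.
Normally consolidated clay, so the full stress increment lies on the virgin compression line:
S_c = C_c·H/(1+e₀)·log₁₀(σ'_f/σ'_0) = 0.21×7.7/(1+1.15)×log₁₀(134.22/63.252)
    = 0.75209 × 0.32674 = 0.2457 m

S_c ≈ 246 mm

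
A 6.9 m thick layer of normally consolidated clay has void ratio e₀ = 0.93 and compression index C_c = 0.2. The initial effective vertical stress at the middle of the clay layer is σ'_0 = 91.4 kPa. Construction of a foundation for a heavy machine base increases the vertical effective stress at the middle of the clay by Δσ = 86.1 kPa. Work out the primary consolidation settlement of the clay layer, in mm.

Final effective stress: σ'_f = σ'_0 + Δσ = 91.4 + 86.1 = 177.5 kPa.
Normally consolidated clay, so the full stress increment lies on the virgin compression line:
S_c = C_c·H/(1+e₀)·log₁₀(σ'_f/σ'_0) = 0.2×6.9/(1+0.93)×log₁₀(177.5/91.4)
    = 0.71503 × 0.28825 = 0.2061 m

S_c ≈ 206 mm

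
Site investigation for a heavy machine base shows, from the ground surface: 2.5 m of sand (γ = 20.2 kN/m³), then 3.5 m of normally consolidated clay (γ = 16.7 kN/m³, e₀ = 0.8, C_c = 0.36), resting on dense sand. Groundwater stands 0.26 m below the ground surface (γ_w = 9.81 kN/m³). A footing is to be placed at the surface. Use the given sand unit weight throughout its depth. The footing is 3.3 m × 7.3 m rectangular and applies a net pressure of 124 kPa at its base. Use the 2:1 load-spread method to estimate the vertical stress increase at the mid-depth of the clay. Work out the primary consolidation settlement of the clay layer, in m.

S_c ≈ 0.186 m

Mid-depth of clay below the ground surface: z = 2.5 + 3.5/2 = 4.25 m.
Total vertical stress at mid-clay: σ_v = 20.2×2.5 + 16.7×1.75 = 79.725 kPa.
Pore pressure: u = 9.81×(4.25 − 0.26) = 39.142 kPa.
Initial effective stress: σ'_0 = σ_v − u = 79.725 − 39.142 = 40.583 kPa.
Stress increase at mid-clay by the 2:1 spreading method:
Δσ = qBL/((B+z)(L+z)) = 124×3.3×7.3/((3.3+4.25)(7.3+4.25)) = 34.255 kPa
Final effective stress: σ'_f = σ'_0 + Δσ = 40.583 + 34.255 = 74.838 kPa.
Normally consolidated clay, so the full stress increment lies on the virgin compression line:
S_c = C_c·H/(1+e₀)·log₁₀(σ'_f/σ'_0) = 0.36×3.5/(1+0.8)×log₁₀(74.838/40.583)
    = 0.7 × 0.26578 = 0.186 m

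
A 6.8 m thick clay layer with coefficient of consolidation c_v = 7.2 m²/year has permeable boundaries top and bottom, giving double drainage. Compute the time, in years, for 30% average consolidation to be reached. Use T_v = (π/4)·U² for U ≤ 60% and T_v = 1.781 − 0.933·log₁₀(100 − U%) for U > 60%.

t ≈ 0.113 years

Drainage path length: H_d = H/2 = 3.4 m (double drainage).
U ≤ 60%: T_v = (π/4)·U² = (π/4)×0.3² = 0.070686.
t = T_v·H_d²/c_v = 0.070686×3.4²/7.2 = 0.1135 years.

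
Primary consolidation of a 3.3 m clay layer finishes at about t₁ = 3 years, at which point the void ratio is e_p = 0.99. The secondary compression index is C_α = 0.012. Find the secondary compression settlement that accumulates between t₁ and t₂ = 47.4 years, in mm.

S_s ≈ 23.9 mm

Secondary compression: S_s = C_α·H/(1+e_p)·log₁₀(t₂/t₁)
S_s = 0.012×3.3/(1+0.99)×log₁₀(47.4/3)
    = 0.0199 × 1.199 = 0.02385 m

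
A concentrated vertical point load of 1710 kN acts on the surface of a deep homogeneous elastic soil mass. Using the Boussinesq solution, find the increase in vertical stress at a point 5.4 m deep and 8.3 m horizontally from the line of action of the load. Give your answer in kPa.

Δσ_z ≈ 1.35 kPa

Boussinesq vertical stress below a point load on an elastic half-space:
Δσ_z = 3P/(2πz²) · [1 + (r/z)²]^(−5/2)
r/z = 8.3/5.4 = 1.537; [1+(r/z)²]^(−5/2) = 0.048234.
Δσ_z = 3×1710/(2π×5.4²) × 0.048234 = 27.999 × 0.048234 = 1.351 kPa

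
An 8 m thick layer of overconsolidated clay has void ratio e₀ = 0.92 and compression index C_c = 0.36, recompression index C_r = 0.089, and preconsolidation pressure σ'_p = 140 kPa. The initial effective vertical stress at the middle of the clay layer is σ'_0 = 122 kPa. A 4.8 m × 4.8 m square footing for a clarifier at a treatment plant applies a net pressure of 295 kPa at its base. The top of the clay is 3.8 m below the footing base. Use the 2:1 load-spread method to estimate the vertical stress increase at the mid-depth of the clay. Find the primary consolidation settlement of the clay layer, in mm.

S_c ≈ 128 mm

Mid-depth of clay below the footing base: z = 3.8 + 8/2 = 7.8 m.
Stress increase at mid-clay by the 2:1 spreading method:
Δσ = qBL/((B+z)(L+z)) = 295×4.8×4.8/((4.8+7.8)(4.8+7.8)) = 42.812 kPa
Final effective stress: σ'_f = 122 + 42.812 = 164.81 kPa.
σ'_f = 164.81 > σ'_p = 140 kPa, so the stress path crosses the preconsolidation pressure — recompression up to σ'_p, then virgin compression beyond:
S_c = H/(1+e₀)·[C_r·log₁₀(σ'_p/σ'_0) + C_c·log₁₀(σ'_f/σ'_p)]
    = 8/1.92 × [0.089×log₁₀(140/122) + 0.36×log₁₀(164.81/140)]
    = 4.1667 × [0.0053194 + 0.025508] = 0.1284 m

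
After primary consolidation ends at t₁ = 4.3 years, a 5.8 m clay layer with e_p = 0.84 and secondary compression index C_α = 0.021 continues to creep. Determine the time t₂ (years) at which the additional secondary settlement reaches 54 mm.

S_s = C_α·H/(1+e_p)·log₁₀(t₂/t₁) ⇒ log₁₀(t₂/t₁) = S_s·(1+e_p)/(C_α·H).
log₁₀(t₂/t₁) = 0.054 × (1+0.84) / (0.021×5.8) = 0.8158
t₂ = t₁ × 10^0.8158 = 4.3 × 6.543 = 28.13 years

t₂ ≈ 28.1 years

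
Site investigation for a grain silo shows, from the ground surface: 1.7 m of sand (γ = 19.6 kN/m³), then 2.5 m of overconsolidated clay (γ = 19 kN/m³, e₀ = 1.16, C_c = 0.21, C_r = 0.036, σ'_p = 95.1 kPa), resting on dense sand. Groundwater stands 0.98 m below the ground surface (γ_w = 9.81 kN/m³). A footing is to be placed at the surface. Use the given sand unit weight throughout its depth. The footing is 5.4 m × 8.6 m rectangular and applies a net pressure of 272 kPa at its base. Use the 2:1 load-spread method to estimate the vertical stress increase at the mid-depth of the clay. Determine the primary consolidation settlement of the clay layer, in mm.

S_c ≈ 77.2 mm

Mid-depth of clay below the ground surface: z = 1.7 + 2.5/2 = 2.95 m.
Total vertical stress at mid-clay: σ_v = 19.6×1.7 + 19×1.25 = 57.07 kPa.
Pore pressure: u = 9.81×(2.95 − 0.98) = 19.326 kPa.
Initial effective stress: σ'_0 = σ_v − u = 57.07 − 19.326 = 37.744 kPa.
Stress increase at mid-clay by the 2:1 spreading method:
Δσ = qBL/((B+z)(L+z)) = 272×5.4×8.6/((5.4+2.95)(8.6+2.95)) = 130.98 kPa
Final effective stress: σ'_f = 37.744 + 130.98 = 168.72 kPa.
σ'_f = 168.72 > σ'_p = 95.1 kPa, so the stress path crosses the preconsolidation pressure — recompression up to σ'_p, then virgin compression beyond:
S_c = H/(1+e₀)·[C_r·log₁₀(σ'_p/σ'_0) + C_c·log₁₀(σ'_f/σ'_p)]
    = 2.5/2.16 × [0.036×log₁₀(95.1/37.744) + 0.21×log₁₀(168.72/95.1)]
    = 1.1574 × [0.014448 + 0.052287] = 0.07724 m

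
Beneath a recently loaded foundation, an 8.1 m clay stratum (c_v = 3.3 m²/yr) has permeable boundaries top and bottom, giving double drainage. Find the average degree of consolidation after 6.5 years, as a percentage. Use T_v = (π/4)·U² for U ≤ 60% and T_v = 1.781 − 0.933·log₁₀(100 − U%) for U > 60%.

Drainage path length: H_d = H/2 = 4.05 m (double drainage).
T_v = c_v·t/H_d² = 3.3×6.5/4.05² = 1.3077.
T_v = 1.3077 corresponds to the U > 60% branch:
U = 1 − 10^((1.781 − T_v)/0.933)/100 = 0.9678

U ≈ 96.8 %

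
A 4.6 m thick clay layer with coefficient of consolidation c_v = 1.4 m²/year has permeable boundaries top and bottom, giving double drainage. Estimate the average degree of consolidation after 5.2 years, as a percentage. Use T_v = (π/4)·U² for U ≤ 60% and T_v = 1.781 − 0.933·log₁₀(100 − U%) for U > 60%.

Drainage path length: H_d = H/2 = 2.3 m (double drainage).
T_v = c_v·t/H_d² = 1.4×5.2/2.3² = 1.3762.
T_v = 1.3762 corresponds to the U > 60% branch:
U = 1 − 10^((1.781 − T_v)/0.933)/100 = 0.9728

U ≈ 97.3 %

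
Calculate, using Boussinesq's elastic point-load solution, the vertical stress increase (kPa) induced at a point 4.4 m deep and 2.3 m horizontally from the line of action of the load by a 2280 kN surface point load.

Boussinesq vertical stress below a point load on an elastic half-space:
Δσ_z = 3P/(2πz²) · [1 + (r/z)²]^(−5/2)
r/z = 2.3/4.4 = 0.52273; [1+(r/z)²]^(−5/2) = 0.54666.
Δσ_z = 3×2280/(2π×4.4²) × 0.54666 = 56.23 × 0.54666 = 30.74 kPa

Δσ_z ≈ 30.7 kPa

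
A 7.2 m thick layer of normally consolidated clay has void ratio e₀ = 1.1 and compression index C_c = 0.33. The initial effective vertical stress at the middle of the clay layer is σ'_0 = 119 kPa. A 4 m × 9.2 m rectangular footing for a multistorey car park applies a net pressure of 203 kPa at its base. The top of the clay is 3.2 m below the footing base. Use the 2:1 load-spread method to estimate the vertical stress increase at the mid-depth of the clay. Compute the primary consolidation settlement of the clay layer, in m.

Mid-depth of clay below the footing base: z = 3.2 + 7.2/2 = 6.8 m.
Stress increase at mid-clay by the 2:1 spreading method:
Δσ = qBL/((B+z)(L+z)) = 203×4×9.2/((4+6.8)(9.2+6.8)) = 43.231 kPa
Final effective stress: σ'_f = σ'_0 + Δσ = 119 + 43.231 = 162.23 kPa.
Normally consolidated clay, so the full stress increment lies on the virgin compression line:
S_c = C_c·H/(1+e₀)·log₁₀(σ'_f/σ'_0) = 0.33×7.2/(1+1.1)×log₁₀(162.23/119)
    = 1.1314 × 0.13458 = 0.1523 m

S_c ≈ 0.152 m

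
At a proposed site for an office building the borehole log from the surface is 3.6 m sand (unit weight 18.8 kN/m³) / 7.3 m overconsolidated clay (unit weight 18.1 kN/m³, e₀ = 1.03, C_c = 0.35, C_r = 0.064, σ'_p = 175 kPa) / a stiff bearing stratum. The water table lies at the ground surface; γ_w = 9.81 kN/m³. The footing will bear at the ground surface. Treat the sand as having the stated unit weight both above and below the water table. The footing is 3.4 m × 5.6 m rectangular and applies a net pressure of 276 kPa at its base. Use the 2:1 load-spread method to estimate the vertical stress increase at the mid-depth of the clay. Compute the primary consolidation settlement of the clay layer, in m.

Mid-depth of clay below the ground surface: z = 3.6 + 7.3/2 = 7.25 m.
Total vertical stress at mid-clay: σ_v = 18.8×3.6 + 18.1×3.65 = 133.75 kPa.
Pore pressure: u = 9.81×(7.25 − 0) = 71.123 kPa.
Initial effective stress: σ'_0 = σ_v − u = 133.75 − 71.123 = 62.627 kPa.
Stress increase at mid-clay by the 2:1 spreading method:
Δσ = qBL/((B+z)(L+z)) = 276×3.4×5.6/((3.4+7.25)(5.6+7.25)) = 38.399 kPa
Final effective stress: σ'_f = 62.627 + 38.399 = 101.03 kPa.
σ'_f = 101.03 ≤ σ'_p = 175 kPa, so the clay remains overconsolidated and only the recompression index applies:
S_c = C_r·H/(1+e₀)·log₁₀(σ'_f/σ'_0) = 0.064×7.3/2.03×log₁₀(101.03/62.627)
    = 0.23015 × 0.20769 = 0.0478 m

S_c ≈ 0.0478 m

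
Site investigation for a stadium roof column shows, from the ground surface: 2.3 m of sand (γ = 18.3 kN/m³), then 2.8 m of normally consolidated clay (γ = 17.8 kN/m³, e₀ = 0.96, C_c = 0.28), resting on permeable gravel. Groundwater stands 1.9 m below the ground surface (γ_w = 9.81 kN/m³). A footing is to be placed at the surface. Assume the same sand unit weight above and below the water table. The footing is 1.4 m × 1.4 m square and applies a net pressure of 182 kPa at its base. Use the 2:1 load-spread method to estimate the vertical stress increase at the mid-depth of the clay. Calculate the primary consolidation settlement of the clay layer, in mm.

S_c ≈ 42.6 mm

Mid-depth of clay below the ground surface: z = 2.3 + 2.8/2 = 3.7 m.
Total vertical stress at mid-clay: σ_v = 18.3×2.3 + 17.8×1.4 = 67.01 kPa.
Pore pressure: u = 9.81×(3.7 − 1.9) = 17.658 kPa.
Initial effective stress: σ'_0 = σ_v − u = 67.01 − 17.658 = 49.352 kPa.
Stress increase at mid-clay by the 2:1 spreading method:
Δσ = qBL/((B+z)(L+z)) = 182×1.4×1.4/((1.4+3.7)(1.4+3.7)) = 13.715 kPa
Final effective stress: σ'_f = σ'_0 + Δσ = 49.352 + 13.715 = 63.067 kPa.
Normally consolidated clay, so the full stress increment lies on the virgin compression line:
S_c = C_c·H/(1+e₀)·log₁₀(σ'_f/σ'_0) = 0.28×2.8/(1+0.96)×log₁₀(63.067/49.352)
    = 0.4 × 0.1065 = 0.0426 m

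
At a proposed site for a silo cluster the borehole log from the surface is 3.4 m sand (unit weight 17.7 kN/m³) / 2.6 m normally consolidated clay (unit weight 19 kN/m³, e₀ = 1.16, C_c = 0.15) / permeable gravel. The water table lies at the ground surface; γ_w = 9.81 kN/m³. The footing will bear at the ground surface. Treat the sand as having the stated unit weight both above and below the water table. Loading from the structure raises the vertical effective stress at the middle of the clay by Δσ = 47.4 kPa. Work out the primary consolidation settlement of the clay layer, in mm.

S_c ≈ 62.6 mm

Mid-depth of clay below the ground surface: z = 3.4 + 2.6/2 = 4.7 m.
Total vertical stress at mid-clay: σ_v = 17.7×3.4 + 19×1.3 = 84.88 kPa.
Pore pressure: u = 9.81×(4.7 − 0) = 46.107 kPa.
Initial effective stress: σ'_0 = σ_v − u = 84.88 − 46.107 = 38.773 kPa.
Final effective stress: σ'_f = σ'_0 + Δσ = 38.773 + 47.4 = 86.173 kPa.
Normally consolidated clay, so the full stress increment lies on the virgin compression line:
S_c = C_c·H/(1+e₀)·log₁₀(σ'_f/σ'_0) = 0.15×2.6/(1+1.16)×log₁₀(86.173/38.773)
    = 0.18056 × 0.34684 = 0.06263 m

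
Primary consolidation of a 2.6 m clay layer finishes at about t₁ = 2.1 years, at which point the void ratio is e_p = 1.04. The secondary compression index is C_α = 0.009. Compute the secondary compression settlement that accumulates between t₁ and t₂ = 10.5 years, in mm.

S_s ≈ 8.02 mm

Secondary compression: S_s = C_α·H/(1+e_p)·log₁₀(t₂/t₁)
S_s = 0.009×2.6/(1+1.04)×log₁₀(10.5/2.1)
    = 0.01147 × 0.699 = 0.008018 m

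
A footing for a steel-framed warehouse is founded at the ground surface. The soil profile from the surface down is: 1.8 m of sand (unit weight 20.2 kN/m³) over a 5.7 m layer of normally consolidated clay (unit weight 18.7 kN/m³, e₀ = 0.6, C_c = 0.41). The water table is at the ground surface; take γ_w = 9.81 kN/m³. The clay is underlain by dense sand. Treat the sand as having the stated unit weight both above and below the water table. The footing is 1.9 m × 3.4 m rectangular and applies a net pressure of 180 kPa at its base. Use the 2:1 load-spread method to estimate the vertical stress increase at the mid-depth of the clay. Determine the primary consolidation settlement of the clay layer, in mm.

Mid-depth of clay below the ground surface: z = 1.8 + 5.7/2 = 4.65 m.
Total vertical stress at mid-clay: σ_v = 20.2×1.8 + 18.7×2.85 = 89.655 kPa.
Pore pressure: u = 9.81×(4.65 − 0) = 45.617 kPa.
Initial effective stress: σ'_0 = σ_v − u = 89.655 − 45.617 = 44.038 kPa.
Stress increase at mid-clay by the 2:1 spreading method:
Δσ = qBL/((B+z)(L+z)) = 180×1.9×3.4/((1.9+4.65)(3.4+4.65)) = 22.053 kPa
Final effective stress: σ'_f = σ'_0 + Δσ = 44.038 + 22.053 = 66.091 kPa.
Normally consolidated clay, so the full stress increment lies on the virgin compression line:
S_c = C_c·H/(1+e₀)·log₁₀(σ'_f/σ'_0) = 0.41×5.7/(1+0.6)×log₁₀(66.091/44.038)
    = 1.4606 × 0.17631 = 0.2575 m

S_c ≈ 258 mm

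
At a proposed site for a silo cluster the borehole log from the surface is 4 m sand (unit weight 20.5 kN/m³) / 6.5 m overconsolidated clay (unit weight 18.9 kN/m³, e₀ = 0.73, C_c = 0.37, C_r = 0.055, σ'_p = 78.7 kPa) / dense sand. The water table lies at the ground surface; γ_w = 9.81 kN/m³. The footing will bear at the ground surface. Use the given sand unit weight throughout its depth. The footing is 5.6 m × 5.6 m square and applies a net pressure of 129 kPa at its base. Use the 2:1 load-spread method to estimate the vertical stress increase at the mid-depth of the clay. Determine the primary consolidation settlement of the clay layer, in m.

Mid-depth of clay below the ground surface: z = 4 + 6.5/2 = 7.25 m.
Total vertical stress at mid-clay: σ_v = 20.5×4 + 18.9×3.25 = 143.43 kPa.
Pore pressure: u = 9.81×(7.25 − 0) = 71.123 kPa.
Initial effective stress: σ'_0 = σ_v − u = 143.43 − 71.123 = 72.307 kPa.
Stress increase at mid-clay by the 2:1 spreading method:
Δσ = qBL/((B+z)(L+z)) = 129×5.6×5.6/((5.6+7.25)(5.6+7.25)) = 24.5 kPa
Final effective stress: σ'_f = 72.307 + 24.5 = 96.807 kPa.
σ'_f = 96.807 > σ'_p = 78.7 kPa, so the stress path crosses the preconsolidation pressure — recompression up to σ'_p, then virgin compression beyond:
S_c = H/(1+e₀)·[C_r·log₁₀(σ'_p/σ'_0) + C_c·log₁₀(σ'_f/σ'_p)]
    = 6.5/1.73 × [0.055×log₁₀(78.7/72.307) + 0.37×log₁₀(96.807/78.7)]
    = 3.7572 × [0.0020237 + 0.033275] = 0.1326 m

S_c ≈ 0.133 m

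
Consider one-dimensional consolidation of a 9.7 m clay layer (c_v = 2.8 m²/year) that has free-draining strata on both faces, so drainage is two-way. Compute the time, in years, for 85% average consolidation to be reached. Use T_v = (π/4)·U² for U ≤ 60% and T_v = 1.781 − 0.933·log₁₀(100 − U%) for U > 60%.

t ≈ 5.74 years

Drainage path length: H_d = H/2 = 4.85 m (double drainage).
U > 60%: T_v = 1.781 − 0.933·log₁₀(100 − 85) = 0.68371.
t = T_v·H_d²/c_v = 0.68371×4.85²/2.8 = 5.744 years.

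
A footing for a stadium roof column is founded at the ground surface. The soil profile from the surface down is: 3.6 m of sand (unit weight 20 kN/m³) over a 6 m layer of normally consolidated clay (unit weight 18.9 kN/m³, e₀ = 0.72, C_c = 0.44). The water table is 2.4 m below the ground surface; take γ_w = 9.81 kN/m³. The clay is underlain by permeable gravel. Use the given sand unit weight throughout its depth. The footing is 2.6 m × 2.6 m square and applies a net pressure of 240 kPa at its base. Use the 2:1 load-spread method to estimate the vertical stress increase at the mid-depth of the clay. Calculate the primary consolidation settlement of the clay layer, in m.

S_c ≈ 0.132 m

Mid-depth of clay below the ground surface: z = 3.6 + 6/2 = 6.6 m.
Total vertical stress at mid-clay: σ_v = 20×3.6 + 18.9×3 = 128.7 kPa.
Pore pressure: u = 9.81×(6.6 − 2.4) = 41.202 kPa.
Initial effective stress: σ'_0 = σ_v − u = 128.7 − 41.202 = 87.498 kPa.
Stress increase at mid-clay by the 2:1 spreading method:
Δσ = qBL/((B+z)(L+z)) = 240×2.6×2.6/((2.6+6.6)(2.6+6.6)) = 19.168 kPa
Final effective stress: σ'_f = σ'_0 + Δσ = 87.498 + 19.168 = 106.67 kPa.
Normally consolidated clay, so the full stress increment lies on the virgin compression line:
S_c = C_c·H/(1+e₀)·log₁₀(σ'_f/σ'_0) = 0.44×6/(1+0.72)×log₁₀(106.67/87.498)
    = 1.5349 × 0.086044 = 0.1321 m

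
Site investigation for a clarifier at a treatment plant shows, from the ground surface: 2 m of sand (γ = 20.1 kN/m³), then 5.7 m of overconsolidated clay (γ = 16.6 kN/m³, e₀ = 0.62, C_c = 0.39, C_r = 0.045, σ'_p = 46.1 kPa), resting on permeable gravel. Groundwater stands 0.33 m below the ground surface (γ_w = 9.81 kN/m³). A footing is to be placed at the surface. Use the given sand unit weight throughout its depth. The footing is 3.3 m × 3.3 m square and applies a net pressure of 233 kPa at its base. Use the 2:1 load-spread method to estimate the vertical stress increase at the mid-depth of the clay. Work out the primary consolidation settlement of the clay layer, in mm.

S_c ≈ 343 mm

Mid-depth of clay below the ground surface: z = 2 + 5.7/2 = 4.85 m.
Total vertical stress at mid-clay: σ_v = 20.1×2 + 16.6×2.85 = 87.51 kPa.
Pore pressure: u = 9.81×(4.85 − 0.33) = 44.341 kPa.
Initial effective stress: σ'_0 = σ_v − u = 87.51 − 44.341 = 43.169 kPa.
Stress increase at mid-clay by the 2:1 spreading method:
Δσ = qBL/((B+z)(L+z)) = 233×3.3×3.3/((3.3+4.85)(3.3+4.85)) = 38.2 kPa
Final effective stress: σ'_f = 43.169 + 38.2 = 81.369 kPa.
σ'_f = 81.369 > σ'_p = 46.1 kPa, so the stress path crosses the preconsolidation pressure — recompression up to σ'_p, then virgin compression beyond:
S_c = H/(1+e₀)·[C_r·log₁₀(σ'_p/σ'_0) + C_c·log₁₀(σ'_f/σ'_p)]
    = 5.7/1.62 × [0.045×log₁₀(46.1/43.169) + 0.39×log₁₀(81.369/46.1)]
    = 3.5185 × [0.0012838 + 0.096236] = 0.3431 m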